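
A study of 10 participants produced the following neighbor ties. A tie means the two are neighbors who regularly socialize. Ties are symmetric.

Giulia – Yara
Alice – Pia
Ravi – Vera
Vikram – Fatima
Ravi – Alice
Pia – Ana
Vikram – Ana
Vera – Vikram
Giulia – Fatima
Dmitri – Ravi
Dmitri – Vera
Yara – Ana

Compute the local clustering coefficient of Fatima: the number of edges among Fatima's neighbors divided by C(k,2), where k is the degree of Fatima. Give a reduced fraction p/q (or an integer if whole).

0

Fatima's neighbors: Giulia and Vikram (k = 2).
Possible neighbor pairs: C(2,2) = 1. Edges among them: none → e = 0.
Clustering(Fatima) = 0/1.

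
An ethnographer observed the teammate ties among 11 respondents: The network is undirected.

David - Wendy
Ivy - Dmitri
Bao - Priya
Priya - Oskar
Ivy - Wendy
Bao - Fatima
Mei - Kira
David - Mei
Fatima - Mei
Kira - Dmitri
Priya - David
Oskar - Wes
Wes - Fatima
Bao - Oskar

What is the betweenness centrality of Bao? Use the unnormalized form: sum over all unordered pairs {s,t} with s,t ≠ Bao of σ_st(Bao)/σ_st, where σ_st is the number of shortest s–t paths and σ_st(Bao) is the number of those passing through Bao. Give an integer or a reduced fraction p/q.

29/12

Pairs whose geodesics pass through Bao — Mei–Oskar: 1/3; Fatima–Oskar: 1/2; Fatima–Priya: 1; Oskar–Dmitri: 1/4; Oskar–Kira: 1/3.
All other pairs contribute 0.
Summing the contributions gives betweenness(Bao) = 29/12.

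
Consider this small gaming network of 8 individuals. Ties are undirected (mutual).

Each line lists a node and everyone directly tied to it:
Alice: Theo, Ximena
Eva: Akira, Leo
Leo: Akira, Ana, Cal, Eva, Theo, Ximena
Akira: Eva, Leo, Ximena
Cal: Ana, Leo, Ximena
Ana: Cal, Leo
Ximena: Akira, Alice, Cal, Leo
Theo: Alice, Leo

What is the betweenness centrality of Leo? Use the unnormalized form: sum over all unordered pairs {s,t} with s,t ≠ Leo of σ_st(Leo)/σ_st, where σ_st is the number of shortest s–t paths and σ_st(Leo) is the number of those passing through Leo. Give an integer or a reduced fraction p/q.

31/3

Pairs whose geodesics pass through Leo — Cal–Akira: 1/2; Cal–Theo: 1; Cal–Eva: 1; Ximena–Theo: 1/2; Ximena–Eva: 1/2; Ximena–Ana: 1/2; Akira–Theo: 1; Akira–Ana: 1; Theo–Eva: 1; Theo–Ana: 1; Alice–Eva: 2/3; Alice–Ana: 2/3; Eva–Ana: 1.
All other pairs contribute 0.
Summing the contributions gives betweenness(Leo) = 31/3.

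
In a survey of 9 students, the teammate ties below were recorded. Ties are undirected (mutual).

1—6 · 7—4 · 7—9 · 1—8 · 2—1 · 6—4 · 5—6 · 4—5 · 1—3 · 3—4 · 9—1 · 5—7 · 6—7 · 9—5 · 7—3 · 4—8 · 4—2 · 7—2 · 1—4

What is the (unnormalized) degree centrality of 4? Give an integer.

4 is directly tied to 1, 2, 3, 5, 6, 7, and 8. That is 7 neighbors, so the degree of 4 is 7.

7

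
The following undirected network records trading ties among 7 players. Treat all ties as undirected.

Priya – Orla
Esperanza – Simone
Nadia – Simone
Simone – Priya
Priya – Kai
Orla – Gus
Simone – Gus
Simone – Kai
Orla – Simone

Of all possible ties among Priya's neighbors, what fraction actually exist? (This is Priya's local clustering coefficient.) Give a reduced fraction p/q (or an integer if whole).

Priya's neighbors: Kai, Orla, and Simone (k = 3).
Possible neighbor pairs: C(3,2) = 3. Edges among them: Kai–Simone, Orla–Simone → e = 2.
Clustering(Priya) = 2/3.

2/3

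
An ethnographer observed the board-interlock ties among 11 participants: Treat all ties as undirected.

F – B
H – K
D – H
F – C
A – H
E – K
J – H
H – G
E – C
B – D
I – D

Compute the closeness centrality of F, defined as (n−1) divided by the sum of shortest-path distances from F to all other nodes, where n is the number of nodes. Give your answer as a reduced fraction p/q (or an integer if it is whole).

Distances from F: A:4, B:1, C:1, D:2, E:2, G:4, H:3, I:3, J:4, K:3. Sum = 27.
n = 11, so closeness = 10/27.

10/27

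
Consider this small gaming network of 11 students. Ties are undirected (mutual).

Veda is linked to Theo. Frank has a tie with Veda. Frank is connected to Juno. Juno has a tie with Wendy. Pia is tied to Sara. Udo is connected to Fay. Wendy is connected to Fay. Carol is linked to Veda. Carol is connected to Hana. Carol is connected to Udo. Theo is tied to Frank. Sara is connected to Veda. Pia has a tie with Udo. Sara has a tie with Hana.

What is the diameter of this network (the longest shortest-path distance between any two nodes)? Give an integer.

4

Eccentricity of each node (its greatest distance to any other): Carol:3, Fay:4, Frank:3, Hana:4, Juno:4, Pia:4, Sara:4, Theo:4, Udo:3, Veda:3, Wendy:4.
The maximum eccentricity is 4, realized for instance by the pair Theo–Fay via Theo – Frank – Juno – Wendy – Fay. So the diameter is 4.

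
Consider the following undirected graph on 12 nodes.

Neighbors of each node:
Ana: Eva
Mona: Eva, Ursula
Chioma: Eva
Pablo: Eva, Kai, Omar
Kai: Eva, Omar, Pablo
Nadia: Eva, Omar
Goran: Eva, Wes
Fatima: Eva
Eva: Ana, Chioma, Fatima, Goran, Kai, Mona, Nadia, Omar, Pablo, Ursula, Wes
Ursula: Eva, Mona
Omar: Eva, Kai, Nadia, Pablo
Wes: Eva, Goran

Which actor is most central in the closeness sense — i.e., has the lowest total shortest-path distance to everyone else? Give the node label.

Farness (sum of distances to all others) for each node — Ana:21, Chioma:21, Eva:11, Fatima:21, Goran:20, Kai:19, Mona:20, Nadia:20, Omar:18, Pablo:19, Ursula:20, Wes:20.
The smallest farness is 11, for Eva, so Eva has the highest closeness.

Eva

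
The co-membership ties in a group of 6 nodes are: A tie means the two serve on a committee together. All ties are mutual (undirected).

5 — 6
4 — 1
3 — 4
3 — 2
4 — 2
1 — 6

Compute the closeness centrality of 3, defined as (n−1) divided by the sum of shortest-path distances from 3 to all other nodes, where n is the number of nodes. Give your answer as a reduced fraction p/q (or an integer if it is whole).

5/11

Distances from 3: 1:2, 2:1, 4:1, 5:4, 6:3. Sum = 11.
n = 6, so closeness = 5/11.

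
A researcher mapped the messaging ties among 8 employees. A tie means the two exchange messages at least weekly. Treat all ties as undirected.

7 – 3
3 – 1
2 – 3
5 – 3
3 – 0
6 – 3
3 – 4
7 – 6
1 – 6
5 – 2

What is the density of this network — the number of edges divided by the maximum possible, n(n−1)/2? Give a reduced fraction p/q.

5/14

There are 10 edges and 8 nodes, so the maximum possible is C(8,2) = 28.
Density = 10/28 = 5/14.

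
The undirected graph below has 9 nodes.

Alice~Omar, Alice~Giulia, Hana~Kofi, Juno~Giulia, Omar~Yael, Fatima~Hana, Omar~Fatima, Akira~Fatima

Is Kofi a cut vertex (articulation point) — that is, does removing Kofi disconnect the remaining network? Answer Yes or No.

No

Even without Kofi, every remaining node can still reach every other (the residual graph is connected), so Kofi is not a cut vertex.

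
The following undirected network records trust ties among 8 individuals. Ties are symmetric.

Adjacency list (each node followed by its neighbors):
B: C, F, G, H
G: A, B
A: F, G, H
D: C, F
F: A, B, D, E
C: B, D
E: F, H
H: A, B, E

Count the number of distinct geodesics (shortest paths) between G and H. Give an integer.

The shortest distance is 2. The length-2 paths are: G–B–H; G–A–H.
That gives 2 distinct shortest paths.

2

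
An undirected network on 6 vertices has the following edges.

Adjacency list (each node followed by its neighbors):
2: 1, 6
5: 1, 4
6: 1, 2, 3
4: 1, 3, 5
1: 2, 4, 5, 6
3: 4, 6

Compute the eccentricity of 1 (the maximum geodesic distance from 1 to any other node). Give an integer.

Distances from 1: 2:1, 3:2, 4:1, 5:1, 6:1.
The largest is 2 (to 3), so the eccentricity of 1 is 2.

2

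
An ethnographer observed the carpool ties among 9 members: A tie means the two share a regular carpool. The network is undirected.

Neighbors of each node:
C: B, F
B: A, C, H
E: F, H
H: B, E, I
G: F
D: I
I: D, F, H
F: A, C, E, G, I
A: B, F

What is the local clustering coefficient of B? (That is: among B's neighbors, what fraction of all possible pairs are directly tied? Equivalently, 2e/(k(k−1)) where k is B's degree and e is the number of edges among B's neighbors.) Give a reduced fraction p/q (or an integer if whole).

0

B's neighbors: A, C, and H (k = 3).
Possible neighbor pairs: C(3,2) = 3. Edges among them: none → e = 0.
Clustering(B) = 0/3 = 0.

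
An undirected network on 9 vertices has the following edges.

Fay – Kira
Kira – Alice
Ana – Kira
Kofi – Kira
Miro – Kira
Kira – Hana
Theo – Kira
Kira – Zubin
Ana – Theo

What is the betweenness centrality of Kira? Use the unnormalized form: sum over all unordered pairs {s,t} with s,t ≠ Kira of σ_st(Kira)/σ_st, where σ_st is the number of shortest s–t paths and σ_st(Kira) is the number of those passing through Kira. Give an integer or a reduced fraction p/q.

27

Pairs whose geodesics pass through Kira — Miro–Hana: 1; Miro–Alice: 1; Miro–Fay: 1; Miro–Zubin: 1; Miro–Kofi: 1; Miro–Theo: 1; Miro–Ana: 1; Hana–Alice: 1; Hana–Fay: 1; Hana–Zubin: 1; Hana–Kofi: 1; Hana–Theo: 1; Hana–Ana: 1; Alice–Fay: 1 … (+13 more pairs).
All other pairs contribute 0.
Summing the contributions gives betweenness(Kira) = 27.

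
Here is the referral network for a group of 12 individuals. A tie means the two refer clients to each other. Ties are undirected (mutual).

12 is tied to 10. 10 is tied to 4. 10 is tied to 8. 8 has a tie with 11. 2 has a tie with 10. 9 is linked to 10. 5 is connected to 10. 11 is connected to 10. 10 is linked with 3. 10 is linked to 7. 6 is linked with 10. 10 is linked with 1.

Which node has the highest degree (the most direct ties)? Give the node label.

Degrees — 1:1, 2:1, 3:1, 4:1, 5:1, 6:1, 7:1, 8:2, 9:1, 10:11, 11:2, 12:1.
The maximum is 11, attained only by 10.

10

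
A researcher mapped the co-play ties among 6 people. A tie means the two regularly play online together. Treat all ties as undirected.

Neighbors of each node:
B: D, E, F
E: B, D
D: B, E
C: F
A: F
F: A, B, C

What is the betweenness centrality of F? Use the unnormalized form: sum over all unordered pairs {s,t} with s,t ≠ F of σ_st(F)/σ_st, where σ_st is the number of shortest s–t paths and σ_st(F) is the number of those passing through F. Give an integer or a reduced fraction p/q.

7

Pairs whose geodesics pass through F — A–C: 1; A–E: 1; A–B: 1; A–D: 1; C–E: 1; C–B: 1; C–D: 1.
All other pairs contribute 0.
Summing the contributions gives betweenness(F) = 7.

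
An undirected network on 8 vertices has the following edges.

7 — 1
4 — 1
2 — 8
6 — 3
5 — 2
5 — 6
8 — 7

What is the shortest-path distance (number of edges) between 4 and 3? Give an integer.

7

One shortest route is 4 – 1 – 7 – 8 – 2 – 5 – 6 – 3, which uses 7 edges, and at distance 6 from 4 we only reach {6}, which does not include 3. So d(4,3) = 7.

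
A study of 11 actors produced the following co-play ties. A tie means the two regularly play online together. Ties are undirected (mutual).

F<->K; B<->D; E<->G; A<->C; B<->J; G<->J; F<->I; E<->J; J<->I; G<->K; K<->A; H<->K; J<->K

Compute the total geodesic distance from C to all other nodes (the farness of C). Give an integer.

Distances from C: A:1, B:4, D:5, E:4, F:3, G:3, H:3, I:4, J:3, K:2.
Sum = 1 + 4 + 5 + 4 + 3 + 3 + 3 + 4 + 3 + 2 = 32.

32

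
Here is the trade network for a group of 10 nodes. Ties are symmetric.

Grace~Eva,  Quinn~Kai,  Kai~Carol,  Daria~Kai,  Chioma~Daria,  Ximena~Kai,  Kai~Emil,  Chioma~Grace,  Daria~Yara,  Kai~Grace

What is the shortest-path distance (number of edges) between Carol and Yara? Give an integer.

One shortest route is Carol – Kai – Daria – Yara, which uses 3 edges, and at distance 2 from Carol we only reach {Daria, Emil, Grace, Quinn, Ximena}, which does not include Yara. So d(Carol,Yara) = 3.

3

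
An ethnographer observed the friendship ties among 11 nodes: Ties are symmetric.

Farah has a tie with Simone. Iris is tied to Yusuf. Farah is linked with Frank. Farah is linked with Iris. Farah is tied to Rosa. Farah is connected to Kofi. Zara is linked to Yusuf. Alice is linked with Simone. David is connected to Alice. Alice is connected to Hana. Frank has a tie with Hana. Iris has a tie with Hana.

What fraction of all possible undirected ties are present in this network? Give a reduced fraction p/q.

12/55

There are 12 edges and 11 nodes, so the maximum possible is C(11,2) = 55.
Density = 12/55.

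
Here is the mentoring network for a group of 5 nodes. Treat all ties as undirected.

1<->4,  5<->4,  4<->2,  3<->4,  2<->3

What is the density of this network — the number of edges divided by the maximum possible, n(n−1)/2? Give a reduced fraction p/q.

1/2

There are 5 edges and 5 nodes, so the maximum possible is C(5,2) = 10.
Density = 5/10 = 1/2.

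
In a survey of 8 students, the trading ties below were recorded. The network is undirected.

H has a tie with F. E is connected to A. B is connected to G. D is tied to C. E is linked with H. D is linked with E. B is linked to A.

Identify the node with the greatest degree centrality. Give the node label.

Degrees — A:2, B:2, C:1, D:2, E:3, F:1, G:1, H:2.
The maximum is 3, attained only by E.

E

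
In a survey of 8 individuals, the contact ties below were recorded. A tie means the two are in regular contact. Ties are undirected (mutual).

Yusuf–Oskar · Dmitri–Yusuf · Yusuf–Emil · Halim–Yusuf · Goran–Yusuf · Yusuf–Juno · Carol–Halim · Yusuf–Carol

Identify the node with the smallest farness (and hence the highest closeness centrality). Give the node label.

Yusuf

Farness (sum of distances to all others) for each node — Carol:12, Dmitri:13, Emil:13, Goran:13, Halim:12, Juno:13, Oskar:13, Yusuf:7.
The smallest farness is 7, for Yusuf, so Yusuf has the highest closeness.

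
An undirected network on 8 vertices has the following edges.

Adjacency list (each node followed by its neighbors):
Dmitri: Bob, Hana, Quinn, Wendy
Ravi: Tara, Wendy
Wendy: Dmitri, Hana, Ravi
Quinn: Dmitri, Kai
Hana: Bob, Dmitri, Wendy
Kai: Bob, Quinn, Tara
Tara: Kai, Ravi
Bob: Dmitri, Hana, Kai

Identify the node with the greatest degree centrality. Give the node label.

Degrees — Bob:3, Dmitri:4, Hana:3, Kai:3, Quinn:2, Ravi:2, Tara:2, Wendy:3.
The maximum is 4, attained only by Dmitri.

Dmitri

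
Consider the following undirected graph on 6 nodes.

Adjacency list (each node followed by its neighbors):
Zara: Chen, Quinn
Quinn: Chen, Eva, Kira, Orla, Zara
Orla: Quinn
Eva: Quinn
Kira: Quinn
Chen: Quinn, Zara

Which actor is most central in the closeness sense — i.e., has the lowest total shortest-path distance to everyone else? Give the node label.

Farness (sum of distances to all others) for each node — Chen:8, Eva:9, Kira:9, Orla:9, Quinn:5, Zara:8.
The smallest farness is 5, for Quinn, so Quinn has the highest closeness.

Quinn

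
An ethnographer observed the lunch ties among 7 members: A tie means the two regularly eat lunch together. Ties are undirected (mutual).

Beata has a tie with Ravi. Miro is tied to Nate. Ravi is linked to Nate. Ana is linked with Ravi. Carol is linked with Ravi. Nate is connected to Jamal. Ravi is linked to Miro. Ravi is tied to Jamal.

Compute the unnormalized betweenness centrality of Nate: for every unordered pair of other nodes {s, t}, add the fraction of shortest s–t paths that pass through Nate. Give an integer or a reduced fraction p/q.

Pairs whose geodesics pass through Nate — Miro–Jamal: 1/2.
All other pairs contribute 0.
Summing the contributions gives betweenness(Nate) = 1/2.

1/2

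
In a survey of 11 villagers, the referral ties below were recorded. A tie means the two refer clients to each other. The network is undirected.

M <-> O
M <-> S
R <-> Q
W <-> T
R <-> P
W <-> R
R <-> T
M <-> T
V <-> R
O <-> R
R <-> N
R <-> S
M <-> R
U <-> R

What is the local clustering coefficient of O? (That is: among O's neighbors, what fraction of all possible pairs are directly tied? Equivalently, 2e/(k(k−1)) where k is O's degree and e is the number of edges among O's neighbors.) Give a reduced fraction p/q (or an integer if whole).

1

O's neighbors: M and R (k = 2).
Possible neighbor pairs: C(2,2) = 1. Edges among them: M–R → e = 1.
Clustering(O) = 1/1.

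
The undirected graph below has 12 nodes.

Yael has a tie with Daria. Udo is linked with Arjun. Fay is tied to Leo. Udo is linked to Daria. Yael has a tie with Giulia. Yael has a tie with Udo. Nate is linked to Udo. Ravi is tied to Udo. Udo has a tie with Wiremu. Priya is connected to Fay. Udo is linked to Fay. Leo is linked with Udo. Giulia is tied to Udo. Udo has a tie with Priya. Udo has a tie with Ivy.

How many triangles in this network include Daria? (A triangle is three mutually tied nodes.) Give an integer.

Daria's neighbors: Udo and Yael.
Neighbor pairs that are themselves tied: Daria–Udo–Yael. Each forms one triangle with Daria, for 1 in total.

1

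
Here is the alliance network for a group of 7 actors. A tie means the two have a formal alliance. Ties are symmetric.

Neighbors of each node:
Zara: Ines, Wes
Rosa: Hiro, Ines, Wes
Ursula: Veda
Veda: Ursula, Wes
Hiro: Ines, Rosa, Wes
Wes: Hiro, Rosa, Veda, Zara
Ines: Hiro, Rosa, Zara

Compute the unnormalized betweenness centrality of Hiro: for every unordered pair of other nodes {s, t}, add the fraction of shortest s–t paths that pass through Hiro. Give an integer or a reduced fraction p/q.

Pairs whose geodesics pass through Hiro — Wes–Ines: 1/3; Ines–Veda: 1/3; Ines–Ursula: 1/3.
All other pairs contribute 0.
Summing the contributions gives betweenness(Hiro) = 1.

1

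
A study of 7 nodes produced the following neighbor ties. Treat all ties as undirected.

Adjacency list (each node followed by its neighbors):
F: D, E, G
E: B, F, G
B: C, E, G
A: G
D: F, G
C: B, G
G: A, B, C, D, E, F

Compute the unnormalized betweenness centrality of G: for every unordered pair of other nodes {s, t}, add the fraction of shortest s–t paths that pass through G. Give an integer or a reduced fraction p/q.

19/2

Pairs whose geodesics pass through G — A–B: 1; A–F: 1; A–C: 1; A–E: 1; A–D: 1; B–F: 1/2; B–D: 1; F–C: 1; C–E: 1/2; C–D: 1; E–D: 1/2.
All other pairs contribute 0.
Summing the contributions gives betweenness(G) = 19/2.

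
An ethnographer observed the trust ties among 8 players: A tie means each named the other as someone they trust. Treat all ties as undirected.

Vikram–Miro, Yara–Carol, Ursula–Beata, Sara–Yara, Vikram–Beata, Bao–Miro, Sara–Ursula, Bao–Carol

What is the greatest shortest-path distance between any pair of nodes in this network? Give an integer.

Eccentricity of each node (its greatest distance to any other): Bao:4, Beata:4, Carol:4, Miro:4, Sara:4, Ursula:4, Vikram:4, Yara:4.
The maximum eccentricity is 4, realized for instance by the pair Miro–Sara via Miro – Bao – Carol – Yara – Sara. So the diameter is 4.

4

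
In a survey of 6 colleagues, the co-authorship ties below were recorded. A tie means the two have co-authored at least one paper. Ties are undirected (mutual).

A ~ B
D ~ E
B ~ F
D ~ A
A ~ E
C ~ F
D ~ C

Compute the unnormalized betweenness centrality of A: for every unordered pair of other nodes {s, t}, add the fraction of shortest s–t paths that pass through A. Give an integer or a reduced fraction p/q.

5/2

Pairs whose geodesics pass through A — E–B: 1; E–F: 1/2; B–D: 1.
All other pairs contribute 0.
Summing the contributions gives betweenness(A) = 5/2.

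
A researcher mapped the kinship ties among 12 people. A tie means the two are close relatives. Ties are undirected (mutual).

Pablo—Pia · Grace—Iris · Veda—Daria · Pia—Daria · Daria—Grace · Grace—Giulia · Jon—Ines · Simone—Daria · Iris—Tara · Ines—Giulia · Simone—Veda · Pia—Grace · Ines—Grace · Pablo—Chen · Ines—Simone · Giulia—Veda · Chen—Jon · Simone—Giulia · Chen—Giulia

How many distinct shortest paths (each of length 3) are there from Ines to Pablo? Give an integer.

3

The shortest distance is 3. The length-3 paths are: Ines–Giulia–Chen–Pablo; Ines–Jon–Chen–Pablo; Ines–Grace–Pia–Pablo.
That gives 3 distinct shortest paths.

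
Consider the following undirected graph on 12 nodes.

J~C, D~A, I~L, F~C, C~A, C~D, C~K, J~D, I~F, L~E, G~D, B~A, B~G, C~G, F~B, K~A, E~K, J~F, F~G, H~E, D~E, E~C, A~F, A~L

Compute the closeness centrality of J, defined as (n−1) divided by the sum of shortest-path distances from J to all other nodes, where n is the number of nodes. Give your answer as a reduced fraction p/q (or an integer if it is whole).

Distances from J: A:2, B:2, C:1, D:1, E:2, F:1, G:2, H:3, I:2, K:2, L:3. Sum = 21.
n = 12, so closeness = 11/21.

11/21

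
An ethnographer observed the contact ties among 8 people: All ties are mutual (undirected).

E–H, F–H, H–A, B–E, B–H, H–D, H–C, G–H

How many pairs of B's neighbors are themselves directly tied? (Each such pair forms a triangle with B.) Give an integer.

B's neighbors: E and H.
Neighbor pairs that are themselves tied: B–E–H. Each forms one triangle with B, for 1 in total.

1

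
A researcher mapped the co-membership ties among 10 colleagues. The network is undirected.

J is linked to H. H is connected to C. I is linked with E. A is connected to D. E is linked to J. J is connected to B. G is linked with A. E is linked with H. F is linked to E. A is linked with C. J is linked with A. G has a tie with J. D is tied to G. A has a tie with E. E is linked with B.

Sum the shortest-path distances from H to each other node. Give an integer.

16

Distances from H: A:2, B:2, C:1, D:3, E:1, F:2, G:2, I:2, J:1.
Sum = 2 + 2 + 1 + 3 + 1 + 2 + 2 + 2 + 1 = 16.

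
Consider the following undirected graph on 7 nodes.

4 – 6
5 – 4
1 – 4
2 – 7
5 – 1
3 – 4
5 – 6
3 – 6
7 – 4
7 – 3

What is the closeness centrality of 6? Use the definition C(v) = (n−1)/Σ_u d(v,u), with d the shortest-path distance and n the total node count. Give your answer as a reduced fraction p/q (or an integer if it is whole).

3/5

Distances from 6: 1:2, 2:3, 3:1, 4:1, 5:1, 7:2. Sum = 10.
n = 7, so closeness = 6/10 = 3/5.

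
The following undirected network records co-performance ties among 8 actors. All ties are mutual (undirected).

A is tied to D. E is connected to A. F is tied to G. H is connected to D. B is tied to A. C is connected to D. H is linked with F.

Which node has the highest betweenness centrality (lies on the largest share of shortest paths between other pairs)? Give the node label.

D

Unnormalized betweenness of each node: A:11, B:0, C:0, D:15, E:0, F:6, G:0, H:10.
D has the largest value, 15, making it the main broker — the node through which the most shortest paths run.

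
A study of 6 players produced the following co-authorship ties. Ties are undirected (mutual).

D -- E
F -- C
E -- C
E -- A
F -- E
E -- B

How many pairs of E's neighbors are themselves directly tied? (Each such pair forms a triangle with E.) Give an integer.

E's neighbors: A, B, C, D, and F.
Neighbor pairs that are themselves tied: E–C–F. Each forms one triangle with E, for 1 in total.

1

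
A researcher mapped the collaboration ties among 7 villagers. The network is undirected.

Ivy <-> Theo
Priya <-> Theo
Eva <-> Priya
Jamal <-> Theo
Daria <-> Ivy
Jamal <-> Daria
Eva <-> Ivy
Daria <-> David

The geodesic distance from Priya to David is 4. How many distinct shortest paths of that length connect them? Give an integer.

3

The shortest distance is 4. The length-4 paths are: Priya–Theo–Jamal–Daria–David; Priya–Eva–Ivy–Daria–David; Priya–Theo–Ivy–Daria–David.
That gives 3 distinct shortest paths.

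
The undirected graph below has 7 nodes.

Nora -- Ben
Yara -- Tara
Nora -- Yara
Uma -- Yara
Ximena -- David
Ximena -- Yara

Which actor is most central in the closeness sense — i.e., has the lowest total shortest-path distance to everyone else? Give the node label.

Farness (sum of distances to all others) for each node — Ben:16, David:16, Nora:11, Tara:13, Uma:13, Ximena:11, Yara:8.
The smallest farness is 8, for Yara, so Yara has the highest closeness.

Yara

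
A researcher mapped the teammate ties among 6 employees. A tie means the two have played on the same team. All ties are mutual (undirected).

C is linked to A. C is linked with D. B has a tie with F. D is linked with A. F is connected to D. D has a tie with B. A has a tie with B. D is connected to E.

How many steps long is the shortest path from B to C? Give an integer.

One shortest route is B – D – C, which uses 2 edges, and B and C are not directly tied, so nothing shorter exists. So d(B,C) = 2.

2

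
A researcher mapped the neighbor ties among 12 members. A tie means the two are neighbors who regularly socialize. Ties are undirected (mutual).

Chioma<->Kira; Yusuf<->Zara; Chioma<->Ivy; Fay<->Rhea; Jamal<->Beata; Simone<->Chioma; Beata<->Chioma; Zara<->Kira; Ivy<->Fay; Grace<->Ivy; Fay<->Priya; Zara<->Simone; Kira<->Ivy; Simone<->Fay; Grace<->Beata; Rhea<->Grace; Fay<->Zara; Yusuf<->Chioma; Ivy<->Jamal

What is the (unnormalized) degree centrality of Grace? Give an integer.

3

Grace is directly tied to Beata, Ivy, and Rhea. That is 3 neighbors, so the degree of Grace is 3.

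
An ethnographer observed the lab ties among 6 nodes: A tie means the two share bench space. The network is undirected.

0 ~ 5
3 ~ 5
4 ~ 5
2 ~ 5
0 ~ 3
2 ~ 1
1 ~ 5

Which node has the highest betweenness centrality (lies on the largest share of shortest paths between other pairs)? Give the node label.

5

Unnormalized betweenness of each node: 0:0, 1:0, 2:0, 3:0, 4:0, 5:8.
5 has the largest value, 8, making it the main broker — the node through which the most shortest paths run.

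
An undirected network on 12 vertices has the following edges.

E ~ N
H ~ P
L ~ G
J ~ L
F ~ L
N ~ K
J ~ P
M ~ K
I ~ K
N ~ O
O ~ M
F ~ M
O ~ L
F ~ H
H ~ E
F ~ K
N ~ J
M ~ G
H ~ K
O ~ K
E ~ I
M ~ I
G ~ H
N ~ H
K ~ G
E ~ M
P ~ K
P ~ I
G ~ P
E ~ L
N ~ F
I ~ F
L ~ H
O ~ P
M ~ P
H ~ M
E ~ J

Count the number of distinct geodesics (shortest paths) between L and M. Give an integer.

5

The shortest distance is 2. The length-2 paths are: L–H–M; L–E–M; L–F–M; L–G–M; L–O–M.
That gives 5 distinct shortest paths.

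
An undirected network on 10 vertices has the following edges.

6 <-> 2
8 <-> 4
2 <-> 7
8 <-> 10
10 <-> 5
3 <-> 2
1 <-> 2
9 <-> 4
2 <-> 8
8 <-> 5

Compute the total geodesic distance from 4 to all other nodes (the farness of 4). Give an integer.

Distances from 4: 1:3, 2:2, 3:3, 5:2, 6:3, 7:3, 8:1, 9:1, 10:2.
Sum = 3 + 2 + 3 + 2 + 3 + 3 + 1 + 1 + 2 = 20.

20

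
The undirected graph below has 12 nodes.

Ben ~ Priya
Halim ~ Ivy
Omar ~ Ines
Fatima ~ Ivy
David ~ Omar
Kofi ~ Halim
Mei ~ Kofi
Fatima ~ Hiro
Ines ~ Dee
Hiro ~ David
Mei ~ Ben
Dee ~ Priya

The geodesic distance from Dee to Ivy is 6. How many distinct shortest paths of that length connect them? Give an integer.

2

The shortest distance is 6. The length-6 paths are: Dee–Priya–Ben–Mei–Kofi–Halim–Ivy; Dee–Ines–Omar–David–Hiro–Fatima–Ivy.
That gives 2 distinct shortest paths.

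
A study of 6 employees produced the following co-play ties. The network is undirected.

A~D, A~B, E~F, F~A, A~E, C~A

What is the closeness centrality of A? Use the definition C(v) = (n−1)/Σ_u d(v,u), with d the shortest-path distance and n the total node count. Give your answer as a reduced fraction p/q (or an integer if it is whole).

Distances from A: B:1, C:1, D:1, E:1, F:1. Sum = 5.
n = 6, so closeness = 5/5 = 1.

1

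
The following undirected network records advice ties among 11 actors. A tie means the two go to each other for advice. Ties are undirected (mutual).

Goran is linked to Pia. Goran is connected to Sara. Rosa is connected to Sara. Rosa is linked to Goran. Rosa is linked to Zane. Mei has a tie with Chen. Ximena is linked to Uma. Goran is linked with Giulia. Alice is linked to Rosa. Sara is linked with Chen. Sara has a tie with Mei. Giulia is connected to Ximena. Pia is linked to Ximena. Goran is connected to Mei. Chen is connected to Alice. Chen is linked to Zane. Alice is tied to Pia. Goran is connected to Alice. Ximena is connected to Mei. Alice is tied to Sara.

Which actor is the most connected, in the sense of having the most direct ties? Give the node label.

Degrees — Alice:5, Chen:4, Giulia:2, Goran:6, Mei:4, Pia:3, Rosa:4, Sara:5, Uma:1, Ximena:4, Zane:2.
The maximum is 6, attained only by Goran.

Goran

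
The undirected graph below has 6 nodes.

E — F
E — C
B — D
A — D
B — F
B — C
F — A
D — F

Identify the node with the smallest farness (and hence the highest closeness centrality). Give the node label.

F

Farness (sum of distances to all others) for each node — A:9, B:7, C:9, D:7, E:8, F:6.
The smallest farness is 6, for F, so F has the highest closeness.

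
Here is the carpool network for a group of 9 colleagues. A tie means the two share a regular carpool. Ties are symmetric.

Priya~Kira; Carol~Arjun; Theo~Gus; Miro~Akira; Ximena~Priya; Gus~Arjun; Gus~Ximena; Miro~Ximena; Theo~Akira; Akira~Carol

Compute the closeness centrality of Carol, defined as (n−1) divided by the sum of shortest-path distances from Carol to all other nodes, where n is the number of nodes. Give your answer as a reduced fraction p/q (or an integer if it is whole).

Distances from Carol: Akira:1, Arjun:1, Gus:2, Kira:5, Miro:2, Priya:4, Theo:2, Ximena:3. Sum = 20.
n = 9, so closeness = 8/20 = 2/5.

2/5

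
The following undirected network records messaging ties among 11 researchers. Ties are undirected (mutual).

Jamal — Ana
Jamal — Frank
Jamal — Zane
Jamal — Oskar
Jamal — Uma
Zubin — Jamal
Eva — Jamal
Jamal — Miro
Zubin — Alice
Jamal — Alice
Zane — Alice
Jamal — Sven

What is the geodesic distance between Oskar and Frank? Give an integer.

2

One shortest route is Oskar – Jamal – Frank, which uses 2 edges, and Oskar and Frank are not directly tied, so nothing shorter exists. So d(Oskar,Frank) = 2.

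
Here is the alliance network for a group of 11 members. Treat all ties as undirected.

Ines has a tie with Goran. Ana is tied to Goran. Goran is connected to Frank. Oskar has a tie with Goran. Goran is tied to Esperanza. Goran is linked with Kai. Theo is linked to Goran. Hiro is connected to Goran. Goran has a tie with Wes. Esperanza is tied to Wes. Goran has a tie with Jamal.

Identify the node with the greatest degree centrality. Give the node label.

Degrees — Ana:1, Esperanza:2, Frank:1, Goran:10, Hiro:1, Ines:1, Jamal:1, Kai:1, Oskar:1, Theo:1, Wes:2.
The maximum is 10, attained only by Goran.

Goran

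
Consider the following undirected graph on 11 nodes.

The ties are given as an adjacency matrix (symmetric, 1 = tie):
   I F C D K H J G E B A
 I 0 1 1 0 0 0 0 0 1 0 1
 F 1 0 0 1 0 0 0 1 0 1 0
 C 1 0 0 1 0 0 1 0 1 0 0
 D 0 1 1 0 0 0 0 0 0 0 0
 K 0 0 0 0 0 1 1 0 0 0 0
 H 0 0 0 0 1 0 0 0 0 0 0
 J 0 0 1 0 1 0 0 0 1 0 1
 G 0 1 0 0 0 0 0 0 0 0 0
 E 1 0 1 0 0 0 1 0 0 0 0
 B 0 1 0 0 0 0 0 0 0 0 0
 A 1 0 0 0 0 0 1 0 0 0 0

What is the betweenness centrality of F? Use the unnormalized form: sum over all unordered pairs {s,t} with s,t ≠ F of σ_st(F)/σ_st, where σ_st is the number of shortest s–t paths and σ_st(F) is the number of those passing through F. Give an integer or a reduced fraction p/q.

107/6

Pairs whose geodesics pass through F — I–D: 1/2; I–G: 1; I–B: 1; C–G: 2/2; C–B: 2/2; D–G: 1; D–B: 1; D–A: 1/3; K–G: 4/4; K–B: 4/4; H–G: 4/4; H–B: 4/4; J–G: 4/4; J–B: 4/4 … (+5 more pairs).
All other pairs contribute 0.
Summing the contributions gives betweenness(F) = 107/6.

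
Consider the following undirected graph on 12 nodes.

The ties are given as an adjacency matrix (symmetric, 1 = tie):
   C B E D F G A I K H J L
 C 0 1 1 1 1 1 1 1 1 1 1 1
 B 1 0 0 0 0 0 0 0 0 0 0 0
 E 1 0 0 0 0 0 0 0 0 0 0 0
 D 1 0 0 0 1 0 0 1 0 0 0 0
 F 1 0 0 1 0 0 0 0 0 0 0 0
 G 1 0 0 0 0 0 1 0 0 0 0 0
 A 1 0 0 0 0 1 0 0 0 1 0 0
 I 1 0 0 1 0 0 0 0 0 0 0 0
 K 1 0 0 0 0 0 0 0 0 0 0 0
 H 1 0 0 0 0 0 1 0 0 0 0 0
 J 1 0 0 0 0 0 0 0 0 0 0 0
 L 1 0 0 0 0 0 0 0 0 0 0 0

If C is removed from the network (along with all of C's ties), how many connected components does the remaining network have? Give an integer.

Without C, the remaining ties split the others into: {B}; {E}; {D, F, I}; {A, G, H}; {K}; {J}; {L}.
That's 7 separate components.

7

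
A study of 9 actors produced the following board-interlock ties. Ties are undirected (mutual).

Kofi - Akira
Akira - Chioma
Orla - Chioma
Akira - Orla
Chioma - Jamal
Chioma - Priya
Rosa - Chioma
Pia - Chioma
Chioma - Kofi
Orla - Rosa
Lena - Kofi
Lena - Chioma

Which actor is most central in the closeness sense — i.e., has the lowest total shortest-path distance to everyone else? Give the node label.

Chioma

Farness (sum of distances to all others) for each node — Akira:13, Chioma:8, Jamal:15, Kofi:13, Lena:14, Orla:13, Pia:15, Priya:15, Rosa:14.
The smallest farness is 8, for Chioma, so Chioma has the highest closeness.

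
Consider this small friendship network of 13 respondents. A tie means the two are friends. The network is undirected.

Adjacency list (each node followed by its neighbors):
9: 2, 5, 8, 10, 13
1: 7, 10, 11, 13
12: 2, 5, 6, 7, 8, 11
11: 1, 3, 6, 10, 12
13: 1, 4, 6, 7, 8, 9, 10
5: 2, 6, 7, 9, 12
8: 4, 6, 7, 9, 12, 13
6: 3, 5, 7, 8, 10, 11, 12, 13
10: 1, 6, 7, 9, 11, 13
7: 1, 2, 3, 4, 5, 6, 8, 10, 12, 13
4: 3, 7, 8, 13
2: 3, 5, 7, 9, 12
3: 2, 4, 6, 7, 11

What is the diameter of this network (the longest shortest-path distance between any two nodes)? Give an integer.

Eccentricity of each node (its greatest distance to any other): 1:2, 2:2, 3:2, 4:2, 5:2, 6:2, 7:2, 8:2, 9:2, 10:2, 11:2, 12:2, 13:2.
The maximum eccentricity is 2, realized for instance by the pair 3–13 via 3 – 7 – 13. So the diameter is 2.

2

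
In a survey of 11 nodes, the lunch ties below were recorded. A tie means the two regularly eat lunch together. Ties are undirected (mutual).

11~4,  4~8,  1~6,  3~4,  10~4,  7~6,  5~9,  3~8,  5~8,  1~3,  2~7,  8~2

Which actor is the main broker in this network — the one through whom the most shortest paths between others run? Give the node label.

Unnormalized betweenness of each node: 1:6, 2:8, 3:11, 4:17, 5:9, 6:2, 7:3, 8:24, 9:0, 10:0, 11:0.
8 has the largest value, 24, making it the main broker — the node through which the most shortest paths run.

8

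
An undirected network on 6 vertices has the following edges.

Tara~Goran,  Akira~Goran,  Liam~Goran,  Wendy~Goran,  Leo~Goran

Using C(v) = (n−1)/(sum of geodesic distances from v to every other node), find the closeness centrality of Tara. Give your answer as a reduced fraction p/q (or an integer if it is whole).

5/9

Distances from Tara: Akira:2, Goran:1, Leo:2, Liam:2, Wendy:2. Sum = 9.
n = 6, so closeness = 5/9.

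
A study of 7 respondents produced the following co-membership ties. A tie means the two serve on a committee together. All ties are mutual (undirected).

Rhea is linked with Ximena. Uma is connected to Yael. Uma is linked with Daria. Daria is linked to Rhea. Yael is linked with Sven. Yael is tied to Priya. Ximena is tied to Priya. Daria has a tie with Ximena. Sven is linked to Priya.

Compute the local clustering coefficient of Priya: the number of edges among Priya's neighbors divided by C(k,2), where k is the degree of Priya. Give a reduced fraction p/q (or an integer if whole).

Priya's neighbors: Sven, Ximena, and Yael (k = 3).
Possible neighbor pairs: C(3,2) = 3. Edges among them: Sven–Yael → e = 1.
Clustering(Priya) = 1/3.

1/3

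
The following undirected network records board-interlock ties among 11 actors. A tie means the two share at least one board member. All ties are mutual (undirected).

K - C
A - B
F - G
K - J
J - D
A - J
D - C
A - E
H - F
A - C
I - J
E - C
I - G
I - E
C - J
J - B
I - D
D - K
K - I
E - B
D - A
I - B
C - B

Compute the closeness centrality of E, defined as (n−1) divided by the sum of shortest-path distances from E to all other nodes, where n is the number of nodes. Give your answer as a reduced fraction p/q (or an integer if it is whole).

Distances from E: A:1, B:1, C:1, D:2, F:3, G:2, H:4, I:1, J:2, K:2. Sum = 19.
n = 11, so closeness = 10/19.

10/19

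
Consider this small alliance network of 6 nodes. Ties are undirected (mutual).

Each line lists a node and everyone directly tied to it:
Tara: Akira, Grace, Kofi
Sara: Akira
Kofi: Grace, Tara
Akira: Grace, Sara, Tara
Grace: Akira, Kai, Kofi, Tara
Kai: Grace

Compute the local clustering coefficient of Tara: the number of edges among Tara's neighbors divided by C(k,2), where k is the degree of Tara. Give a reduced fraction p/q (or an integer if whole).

Tara's neighbors: Akira, Grace, and Kofi (k = 3).
Possible neighbor pairs: C(3,2) = 3. Edges among them: Akira–Grace, Grace–Kofi → e = 2.
Clustering(Tara) = 2/3.

2/3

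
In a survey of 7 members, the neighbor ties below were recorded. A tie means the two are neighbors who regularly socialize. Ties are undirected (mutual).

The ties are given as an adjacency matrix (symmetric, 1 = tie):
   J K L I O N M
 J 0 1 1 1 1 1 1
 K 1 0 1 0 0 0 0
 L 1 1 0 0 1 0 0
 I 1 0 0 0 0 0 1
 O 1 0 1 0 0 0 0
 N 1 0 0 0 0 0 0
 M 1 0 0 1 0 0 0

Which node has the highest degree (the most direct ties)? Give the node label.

J

Degrees — I:2, J:6, K:2, L:3, M:2, N:1, O:2.
The maximum is 6, attained only by J.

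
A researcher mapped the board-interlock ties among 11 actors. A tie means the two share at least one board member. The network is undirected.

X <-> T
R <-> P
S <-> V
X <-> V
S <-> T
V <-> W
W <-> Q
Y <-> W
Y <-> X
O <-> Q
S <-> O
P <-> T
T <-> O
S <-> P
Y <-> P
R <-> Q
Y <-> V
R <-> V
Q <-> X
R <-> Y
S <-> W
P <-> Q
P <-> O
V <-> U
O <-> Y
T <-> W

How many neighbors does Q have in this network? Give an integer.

Q is directly tied to O, P, R, W, and X. That is 5 neighbors, so the degree of Q is 5.

5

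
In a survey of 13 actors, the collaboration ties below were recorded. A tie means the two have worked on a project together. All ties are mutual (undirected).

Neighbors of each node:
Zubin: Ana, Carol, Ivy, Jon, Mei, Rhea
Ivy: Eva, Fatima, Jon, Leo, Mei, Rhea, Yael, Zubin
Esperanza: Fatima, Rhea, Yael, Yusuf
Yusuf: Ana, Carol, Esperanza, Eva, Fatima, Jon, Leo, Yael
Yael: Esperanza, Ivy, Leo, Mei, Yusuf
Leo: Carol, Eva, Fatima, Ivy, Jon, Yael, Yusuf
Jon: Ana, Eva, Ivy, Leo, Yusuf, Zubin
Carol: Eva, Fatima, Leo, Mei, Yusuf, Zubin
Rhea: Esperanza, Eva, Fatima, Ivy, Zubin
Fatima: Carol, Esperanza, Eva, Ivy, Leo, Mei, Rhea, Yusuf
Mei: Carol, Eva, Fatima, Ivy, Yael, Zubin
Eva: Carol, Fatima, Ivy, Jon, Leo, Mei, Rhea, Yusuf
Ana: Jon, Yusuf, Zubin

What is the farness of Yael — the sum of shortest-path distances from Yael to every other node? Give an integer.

Distances from Yael: Ana:2, Carol:2, Esperanza:1, Eva:2, Fatima:2, Ivy:1, Jon:2, Leo:1, Mei:1, Rhea:2, Yusuf:1, Zubin:2.
Sum = 2 + 2 + 1 + 2 + 2 + 1 + 2 + 1 + 1 + 2 + 1 + 2 = 19.

19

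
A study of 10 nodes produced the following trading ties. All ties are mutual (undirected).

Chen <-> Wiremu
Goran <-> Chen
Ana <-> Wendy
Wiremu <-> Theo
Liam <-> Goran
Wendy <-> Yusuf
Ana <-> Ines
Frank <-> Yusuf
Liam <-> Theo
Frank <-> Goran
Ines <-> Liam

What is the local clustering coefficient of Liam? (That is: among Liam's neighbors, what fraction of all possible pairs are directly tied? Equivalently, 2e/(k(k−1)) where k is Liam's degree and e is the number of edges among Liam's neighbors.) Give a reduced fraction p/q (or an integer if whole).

Liam's neighbors: Goran, Ines, and Theo (k = 3).
Possible neighbor pairs: C(3,2) = 3. Edges among them: none → e = 0.
Clustering(Liam) = 0/3 = 0.

0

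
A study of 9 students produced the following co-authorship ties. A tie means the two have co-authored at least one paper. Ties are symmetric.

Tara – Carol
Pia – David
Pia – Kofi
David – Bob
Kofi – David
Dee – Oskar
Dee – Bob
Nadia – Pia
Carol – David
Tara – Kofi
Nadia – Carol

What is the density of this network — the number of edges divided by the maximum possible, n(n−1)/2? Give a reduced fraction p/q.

There are 11 edges and 9 nodes, so the maximum possible is C(9,2) = 36.
Density = 11/36.

11/36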